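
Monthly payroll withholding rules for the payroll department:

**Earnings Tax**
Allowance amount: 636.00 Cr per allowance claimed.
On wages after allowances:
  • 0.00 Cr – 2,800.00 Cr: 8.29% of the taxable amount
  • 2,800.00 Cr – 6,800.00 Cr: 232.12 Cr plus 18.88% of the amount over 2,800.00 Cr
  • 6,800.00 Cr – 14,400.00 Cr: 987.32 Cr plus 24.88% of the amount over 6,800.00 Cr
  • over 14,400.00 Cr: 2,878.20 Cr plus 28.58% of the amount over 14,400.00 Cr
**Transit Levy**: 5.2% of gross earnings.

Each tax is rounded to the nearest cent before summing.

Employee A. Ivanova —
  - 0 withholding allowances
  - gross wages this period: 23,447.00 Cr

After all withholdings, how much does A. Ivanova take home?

Earnings Tax: taxable = 23,447.00 Cr
  2,878.20 Cr + 28.58% × (23,447.00 Cr − 14,400.00 Cr) = 2,878.20 Cr + 28.58% × 9,047.00 Cr = 5,463.83 Cr
Transit Levy: 5.2% × 23,447.00 Cr = 1,219.24 Cr
Total withheld: 5,463.83 Cr + 1,219.24 Cr = 6,683.07 Cr
Net pay: 23,447.00 Cr − 6,683.07 Cr = 16,763.93 Cr

16,763.93 Cr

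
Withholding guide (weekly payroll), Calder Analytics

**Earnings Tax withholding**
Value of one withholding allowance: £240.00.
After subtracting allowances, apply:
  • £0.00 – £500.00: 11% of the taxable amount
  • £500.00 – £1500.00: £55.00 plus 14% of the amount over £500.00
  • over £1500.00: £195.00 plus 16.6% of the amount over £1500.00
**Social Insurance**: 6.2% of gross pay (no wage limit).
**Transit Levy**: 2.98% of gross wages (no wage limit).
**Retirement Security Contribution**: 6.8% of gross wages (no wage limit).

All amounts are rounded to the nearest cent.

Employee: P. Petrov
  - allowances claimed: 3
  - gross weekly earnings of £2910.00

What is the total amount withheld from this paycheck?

Earnings Tax: taxable = £2910.00 − 3×£240.00 = £2190.00
  £195.00 + 16.6% × (£2190.00 − £1500.00) = £195.00 + 16.6% × £690.00 = £309.54
Social Insurance: 6.2% × £2910.00 = £180.42
Transit Levy: 2.98% × £2910.00 = £86.72
Retirement Security Contribution: 6.8% × £2910.00 = £197.88
Total: £309.54 + £180.42 + £86.72 + £197.88 = £774.56

£774.56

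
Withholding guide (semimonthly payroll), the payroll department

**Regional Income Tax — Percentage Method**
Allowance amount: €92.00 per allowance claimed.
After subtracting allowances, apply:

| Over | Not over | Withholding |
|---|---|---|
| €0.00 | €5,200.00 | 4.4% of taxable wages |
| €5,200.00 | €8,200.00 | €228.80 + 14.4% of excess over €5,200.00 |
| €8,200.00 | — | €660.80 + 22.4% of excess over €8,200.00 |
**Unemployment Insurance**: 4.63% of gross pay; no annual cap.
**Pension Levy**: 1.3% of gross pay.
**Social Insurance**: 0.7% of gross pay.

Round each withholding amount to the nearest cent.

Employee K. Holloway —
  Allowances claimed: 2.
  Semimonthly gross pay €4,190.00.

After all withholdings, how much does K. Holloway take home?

€3,735.94

Regional Income Tax: taxable = €4,190.00 − 2×€92.00 = €4,006.00
  4.4% × €4,006.00 = €176.26
Unemployment Insurance: 4.63% × €4,190.00 = €194.00
Pension Levy: 1.3% × €4,190.00 = €54.47
Social Insurance: 0.7% × €4,190.00 = €29.33
Total withheld: €176.26 + €194.00 + €54.47 + €29.33 = €454.06
Net pay: €4,190.00 − €454.06 = €3,735.94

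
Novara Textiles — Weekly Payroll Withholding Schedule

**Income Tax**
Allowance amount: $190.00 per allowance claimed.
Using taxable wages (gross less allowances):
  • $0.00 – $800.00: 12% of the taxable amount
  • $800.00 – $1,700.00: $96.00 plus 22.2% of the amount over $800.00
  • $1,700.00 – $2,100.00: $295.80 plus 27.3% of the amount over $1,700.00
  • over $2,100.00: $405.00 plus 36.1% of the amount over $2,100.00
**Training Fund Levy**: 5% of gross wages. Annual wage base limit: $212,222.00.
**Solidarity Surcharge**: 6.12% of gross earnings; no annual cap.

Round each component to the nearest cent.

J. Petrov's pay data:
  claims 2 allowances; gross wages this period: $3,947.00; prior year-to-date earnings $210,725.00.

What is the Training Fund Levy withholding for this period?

Training Fund Levy: cap $212,222.00 − YTD $210,725.00 = $1,497.00 subject; 5% × $1,497.00 = $74.85

$74.85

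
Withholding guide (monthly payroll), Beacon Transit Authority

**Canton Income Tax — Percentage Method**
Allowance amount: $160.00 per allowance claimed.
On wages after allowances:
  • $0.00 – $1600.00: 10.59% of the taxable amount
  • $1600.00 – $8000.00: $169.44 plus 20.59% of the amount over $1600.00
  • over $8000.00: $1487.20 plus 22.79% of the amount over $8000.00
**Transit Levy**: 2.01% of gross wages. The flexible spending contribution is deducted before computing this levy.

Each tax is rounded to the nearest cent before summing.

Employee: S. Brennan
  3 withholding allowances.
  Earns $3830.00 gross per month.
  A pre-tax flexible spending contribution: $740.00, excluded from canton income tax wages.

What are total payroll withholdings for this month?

Canton Income Tax: taxable = $3830.00 − $740.00 − 3×$160.00 = $2610.00
  $169.44 + 20.59% × ($2610.00 − $1600.00) = $169.44 + 20.59% × $1010.00 = $377.40
Transit Levy: 2.01% × $3090.00 = $62.11
Total: $377.40 + $62.11 = $439.51

$439.51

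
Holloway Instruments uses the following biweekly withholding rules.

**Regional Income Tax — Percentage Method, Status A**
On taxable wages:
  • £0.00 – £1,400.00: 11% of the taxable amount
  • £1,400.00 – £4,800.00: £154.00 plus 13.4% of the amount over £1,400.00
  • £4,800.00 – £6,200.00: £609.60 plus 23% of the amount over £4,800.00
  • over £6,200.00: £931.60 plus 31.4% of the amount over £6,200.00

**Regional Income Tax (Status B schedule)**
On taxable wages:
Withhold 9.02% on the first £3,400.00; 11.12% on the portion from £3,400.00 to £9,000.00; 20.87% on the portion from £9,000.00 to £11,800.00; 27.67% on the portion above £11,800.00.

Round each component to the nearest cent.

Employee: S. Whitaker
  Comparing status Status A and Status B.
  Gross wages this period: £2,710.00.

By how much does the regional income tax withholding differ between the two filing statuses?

Regional Income Tax (Status A): taxable = £2,710.00
  £154.00 + 13.4% × (£2,710.00 − £1,400.00) = £154.00 + 13.4% × £1,310.00 = £329.54
Regional Income Tax (Status B): taxable = £2,710.00
  9.02% × £2,710.00 = £244.44
Difference: |£329.54 − £244.44| = £85.10 (higher under Status A)

£85.10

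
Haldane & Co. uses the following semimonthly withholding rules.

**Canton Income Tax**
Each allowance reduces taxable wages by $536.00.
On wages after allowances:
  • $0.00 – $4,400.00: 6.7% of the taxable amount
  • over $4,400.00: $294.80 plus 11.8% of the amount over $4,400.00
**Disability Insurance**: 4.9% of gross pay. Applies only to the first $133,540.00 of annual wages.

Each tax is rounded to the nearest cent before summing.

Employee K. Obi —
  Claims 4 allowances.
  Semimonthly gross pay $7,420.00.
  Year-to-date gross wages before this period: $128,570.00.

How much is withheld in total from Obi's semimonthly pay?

Canton Income Tax: taxable = $7,420.00 − 4×$536.00 = $5,276.00
  $294.80 + 11.8% × ($5,276.00 − $4,400.00) = $294.80 + 11.8% × $876.00 = $398.17
Disability Insurance: cap $133,540.00 − YTD $128,570.00 = $4,970.00 subject; 4.9% × $4,970.00 = $243.53
Total: $398.17 + $243.53 = $641.70

$641.70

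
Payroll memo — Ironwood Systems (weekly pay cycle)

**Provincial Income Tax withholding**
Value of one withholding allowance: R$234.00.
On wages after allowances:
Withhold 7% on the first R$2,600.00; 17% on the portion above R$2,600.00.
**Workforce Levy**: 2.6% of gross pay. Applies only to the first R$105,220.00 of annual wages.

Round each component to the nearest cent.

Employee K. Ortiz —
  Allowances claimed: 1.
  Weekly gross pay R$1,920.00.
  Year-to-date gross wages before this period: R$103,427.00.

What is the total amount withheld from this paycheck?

R$164.64

Provincial Income Tax: taxable = R$1,920.00 − 1×R$234.00 = R$1,686.00
  7% × R$1,686.00 = R$118.02
Workforce Levy: cap R$105,220.00 − YTD R$103,427.00 = R$1,793.00 subject; 2.6% × R$1,793.00 = R$46.62
Total: R$118.02 + R$46.62 = R$164.64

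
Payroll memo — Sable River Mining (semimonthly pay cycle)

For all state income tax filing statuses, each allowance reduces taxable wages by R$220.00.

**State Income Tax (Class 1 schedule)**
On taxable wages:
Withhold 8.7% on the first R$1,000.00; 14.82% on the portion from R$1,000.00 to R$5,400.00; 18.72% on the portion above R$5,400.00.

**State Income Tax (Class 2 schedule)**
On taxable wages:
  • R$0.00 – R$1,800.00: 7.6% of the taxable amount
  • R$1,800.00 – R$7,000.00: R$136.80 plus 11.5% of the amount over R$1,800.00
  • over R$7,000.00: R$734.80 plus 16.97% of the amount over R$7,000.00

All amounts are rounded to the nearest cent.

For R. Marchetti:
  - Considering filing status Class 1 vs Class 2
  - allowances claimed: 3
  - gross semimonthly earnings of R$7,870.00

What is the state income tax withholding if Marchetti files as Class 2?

R$770.44

State Income Tax (Class 2): taxable = R$7,870.00 − 3×R$220.00 = R$7,210.00
  R$734.80 + 16.97% × (R$7,210.00 − R$7,000.00) = R$734.80 + 16.97% × R$210.00 = R$770.44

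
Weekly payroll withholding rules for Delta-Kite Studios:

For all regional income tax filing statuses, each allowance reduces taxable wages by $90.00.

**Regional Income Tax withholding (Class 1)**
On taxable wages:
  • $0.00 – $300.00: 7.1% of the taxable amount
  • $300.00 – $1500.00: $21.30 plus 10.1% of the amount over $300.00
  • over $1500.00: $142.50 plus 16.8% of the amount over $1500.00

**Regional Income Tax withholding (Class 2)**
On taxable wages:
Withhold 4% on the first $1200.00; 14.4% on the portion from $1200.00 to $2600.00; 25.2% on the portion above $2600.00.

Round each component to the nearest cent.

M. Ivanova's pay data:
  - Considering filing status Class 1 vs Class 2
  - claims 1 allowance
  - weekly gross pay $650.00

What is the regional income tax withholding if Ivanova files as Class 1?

Regional Income Tax (Class 1): taxable = $650.00 − 1×$90.00 = $560.00
  $21.30 + 10.1% × ($560.00 − $300.00) = $21.30 + 10.1% × $260.00 = $47.56

$47.56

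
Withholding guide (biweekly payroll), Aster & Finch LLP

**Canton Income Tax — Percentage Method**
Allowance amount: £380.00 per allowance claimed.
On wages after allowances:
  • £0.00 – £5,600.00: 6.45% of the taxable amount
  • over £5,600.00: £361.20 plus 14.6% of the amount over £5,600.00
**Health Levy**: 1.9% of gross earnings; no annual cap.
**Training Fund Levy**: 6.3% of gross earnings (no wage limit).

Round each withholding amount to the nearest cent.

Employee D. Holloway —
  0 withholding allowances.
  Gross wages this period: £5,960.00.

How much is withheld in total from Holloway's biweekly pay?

Canton Income Tax: taxable = £5,960.00
  £361.20 + 14.6% × (£5,960.00 − £5,600.00) = £361.20 + 14.6% × £360.00 = £413.76
Health Levy: 1.9% × £5,960.00 = £113.24
Training Fund Levy: 6.3% × £5,960.00 = £375.48
Total: £413.76 + £113.24 + £375.48 = £902.48

£902.48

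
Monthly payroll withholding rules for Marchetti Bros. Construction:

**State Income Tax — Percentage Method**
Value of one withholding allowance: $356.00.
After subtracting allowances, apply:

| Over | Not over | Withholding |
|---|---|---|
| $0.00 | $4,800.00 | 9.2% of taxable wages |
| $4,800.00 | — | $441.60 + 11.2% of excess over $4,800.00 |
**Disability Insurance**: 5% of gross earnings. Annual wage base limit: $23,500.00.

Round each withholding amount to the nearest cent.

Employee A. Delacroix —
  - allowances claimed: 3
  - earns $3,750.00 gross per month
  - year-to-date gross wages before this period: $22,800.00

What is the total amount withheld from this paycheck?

State Income Tax: taxable = $3,750.00 − 3×$356.00 = $2,682.00
  9.2% × $2,682.00 = $246.74
Disability Insurance: cap $23,500.00 − YTD $22,800.00 = $700.00 subject; 5% × $700.00 = $35.00
Total: $246.74 + $35.00 = $281.74

$281.74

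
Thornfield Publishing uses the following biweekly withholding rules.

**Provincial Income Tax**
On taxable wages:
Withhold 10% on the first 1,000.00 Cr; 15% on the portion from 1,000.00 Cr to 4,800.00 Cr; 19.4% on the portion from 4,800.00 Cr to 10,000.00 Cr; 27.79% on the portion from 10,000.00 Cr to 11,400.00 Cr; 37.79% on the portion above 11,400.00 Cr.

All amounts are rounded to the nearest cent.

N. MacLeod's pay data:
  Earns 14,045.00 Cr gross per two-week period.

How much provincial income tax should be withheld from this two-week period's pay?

Provincial Income Tax: taxable = 14,045.00 Cr
  2,067.86 Cr + 37.79% × (14,045.00 Cr − 11,400.00 Cr) = 2,067.86 Cr + 37.79% × 2,645.00 Cr = 3,067.41 Cr

3,067.41 Cr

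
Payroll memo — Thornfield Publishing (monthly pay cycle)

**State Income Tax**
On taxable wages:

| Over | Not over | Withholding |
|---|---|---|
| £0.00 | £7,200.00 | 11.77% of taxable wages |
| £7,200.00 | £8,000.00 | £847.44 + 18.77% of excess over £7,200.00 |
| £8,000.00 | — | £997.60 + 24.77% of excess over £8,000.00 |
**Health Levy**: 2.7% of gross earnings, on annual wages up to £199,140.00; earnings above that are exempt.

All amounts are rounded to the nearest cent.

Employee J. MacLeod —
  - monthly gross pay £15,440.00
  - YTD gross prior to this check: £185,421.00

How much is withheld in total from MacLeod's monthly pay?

£3,210.90

State Income Tax: taxable = £15,440.00
  £997.60 + 24.77% × (£15,440.00 − £8,000.00) = £997.60 + 24.77% × £7,440.00 = £2,840.49
Health Levy: cap £199,140.00 − YTD £185,421.00 = £13,719.00 subject; 2.7% × £13,719.00 = £370.41
Total: £2,840.49 + £370.41 = £3,210.90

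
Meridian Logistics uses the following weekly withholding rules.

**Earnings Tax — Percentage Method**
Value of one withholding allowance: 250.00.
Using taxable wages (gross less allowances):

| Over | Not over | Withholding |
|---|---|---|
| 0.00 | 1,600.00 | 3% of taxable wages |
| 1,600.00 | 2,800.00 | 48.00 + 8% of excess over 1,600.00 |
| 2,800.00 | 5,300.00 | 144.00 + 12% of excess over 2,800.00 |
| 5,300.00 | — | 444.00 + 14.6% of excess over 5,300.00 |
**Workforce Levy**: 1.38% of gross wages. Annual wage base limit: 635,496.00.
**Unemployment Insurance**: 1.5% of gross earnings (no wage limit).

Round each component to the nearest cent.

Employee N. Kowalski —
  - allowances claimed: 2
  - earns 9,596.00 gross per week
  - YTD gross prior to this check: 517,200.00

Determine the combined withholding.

Earnings Tax: taxable = 9,596.00 − 2×250.00 = 9,096.00
  444.00 + 14.6% × (9,096.00 − 5,300.00) = 444.00 + 14.6% × 3,796.00 = 998.22
Workforce Levy: 1.38% × 9,596.00 = 132.42
Unemployment Insurance: 1.5% × 9,596.00 = 143.94
Total: 998.22 + 132.42 + 143.94 = 1,274.58

1,274.58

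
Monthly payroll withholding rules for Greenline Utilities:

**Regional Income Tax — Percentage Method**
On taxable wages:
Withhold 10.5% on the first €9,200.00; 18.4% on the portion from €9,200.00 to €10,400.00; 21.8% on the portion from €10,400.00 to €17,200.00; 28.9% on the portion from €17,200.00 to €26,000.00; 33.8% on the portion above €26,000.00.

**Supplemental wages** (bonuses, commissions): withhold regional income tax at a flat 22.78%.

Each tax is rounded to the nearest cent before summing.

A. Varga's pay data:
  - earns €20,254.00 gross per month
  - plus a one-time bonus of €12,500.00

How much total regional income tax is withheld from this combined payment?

€6,399.31

Regional Income Tax: taxable = €20,254.00
  €2,669.20 + 28.9% × (€20,254.00 − €17,200.00) = €2,669.20 + 28.9% × €3,054.00 = €3,551.81
Supplemental (22.78% flat on bonus): 22.78% × €12,500.00 = €2,847.50
Total regional income tax: €3,551.81 + €2,847.50 = €6,399.31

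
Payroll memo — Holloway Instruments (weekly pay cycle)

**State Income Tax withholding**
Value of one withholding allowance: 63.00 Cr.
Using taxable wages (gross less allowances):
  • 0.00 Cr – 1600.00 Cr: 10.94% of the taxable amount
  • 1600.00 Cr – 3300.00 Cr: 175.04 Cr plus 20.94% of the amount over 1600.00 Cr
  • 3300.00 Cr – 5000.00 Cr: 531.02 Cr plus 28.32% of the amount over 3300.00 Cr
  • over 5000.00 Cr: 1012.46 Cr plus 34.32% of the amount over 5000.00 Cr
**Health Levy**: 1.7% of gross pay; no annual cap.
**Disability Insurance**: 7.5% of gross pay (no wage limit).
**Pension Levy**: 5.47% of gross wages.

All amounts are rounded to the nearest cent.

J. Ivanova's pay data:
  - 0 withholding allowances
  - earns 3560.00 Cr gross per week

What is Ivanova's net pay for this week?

2433.10 Cr

State Income Tax: taxable = 3560.00 Cr
  531.02 Cr + 28.32% × (3560.00 Cr − 3300.00 Cr) = 531.02 Cr + 28.32% × 260.00 Cr = 604.65 Cr
Health Levy: 1.7% × 3560.00 Cr = 60.52 Cr
Disability Insurance: 7.5% × 3560.00 Cr = 267.00 Cr
Pension Levy: 5.47% × 3560.00 Cr = 194.73 Cr
Total withheld: 604.65 Cr + 60.52 Cr + 267.00 Cr + 194.73 Cr = 1126.90 Cr
Net pay: 3560.00 Cr − 1126.90 Cr = 2433.10 Cr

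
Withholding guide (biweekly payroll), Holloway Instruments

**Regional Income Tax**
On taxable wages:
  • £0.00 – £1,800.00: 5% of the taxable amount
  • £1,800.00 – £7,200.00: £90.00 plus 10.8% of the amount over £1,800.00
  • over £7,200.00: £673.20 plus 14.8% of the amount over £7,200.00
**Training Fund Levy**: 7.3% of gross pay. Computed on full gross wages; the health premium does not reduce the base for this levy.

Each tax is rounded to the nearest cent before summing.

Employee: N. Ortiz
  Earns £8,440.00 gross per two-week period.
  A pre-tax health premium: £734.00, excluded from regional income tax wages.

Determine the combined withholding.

Regional Income Tax: taxable = £8,440.00 − £734.00 = £7,706.00
  £673.20 + 14.8% × (£7,706.00 − £7,200.00) = £673.20 + 14.8% × £506.00 = £748.09
Training Fund Levy: 7.3% × £8,440.00 = £616.12
Total: £748.09 + £616.12 = £1,364.21

£1,364.21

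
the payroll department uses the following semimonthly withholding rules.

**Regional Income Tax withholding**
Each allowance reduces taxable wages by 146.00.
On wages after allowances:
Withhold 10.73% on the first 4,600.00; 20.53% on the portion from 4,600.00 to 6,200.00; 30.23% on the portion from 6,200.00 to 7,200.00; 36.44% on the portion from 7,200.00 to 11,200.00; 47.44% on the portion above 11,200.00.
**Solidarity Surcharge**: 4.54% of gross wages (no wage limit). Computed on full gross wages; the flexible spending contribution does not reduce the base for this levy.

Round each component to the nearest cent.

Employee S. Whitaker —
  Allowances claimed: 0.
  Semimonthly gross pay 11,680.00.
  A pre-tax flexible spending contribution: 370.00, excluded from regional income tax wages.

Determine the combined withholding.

Regional Income Tax: taxable = 11,680.00 − 370.00 = 11,310.00
  2,581.96 + 47.44% × (11,310.00 − 11,200.00) = 2,581.96 + 47.44% × 110.00 = 2,634.14
Solidarity Surcharge: 4.54% × 11,680.00 = 530.27
Total: 2,634.14 + 530.27 = 3,164.41

3,164.41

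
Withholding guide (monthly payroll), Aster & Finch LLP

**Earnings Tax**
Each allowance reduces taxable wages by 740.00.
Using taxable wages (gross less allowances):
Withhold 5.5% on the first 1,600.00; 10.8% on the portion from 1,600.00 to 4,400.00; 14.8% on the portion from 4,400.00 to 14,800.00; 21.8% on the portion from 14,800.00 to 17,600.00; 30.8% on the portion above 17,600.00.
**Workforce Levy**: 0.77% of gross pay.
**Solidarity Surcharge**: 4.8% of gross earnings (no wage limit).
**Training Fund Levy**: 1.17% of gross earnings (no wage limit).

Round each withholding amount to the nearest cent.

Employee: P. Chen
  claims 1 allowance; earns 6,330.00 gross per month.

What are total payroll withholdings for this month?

993.16

Earnings Tax: taxable = 6,330.00 − 1×740.00 = 5,590.00
  390.40 + 14.8% × (5,590.00 − 4,400.00) = 390.40 + 14.8% × 1,190.00 = 566.52
Workforce Levy: 0.77% × 6,330.00 = 48.74
Solidarity Surcharge: 4.8% × 6,330.00 = 303.84
Training Fund Levy: 1.17% × 6,330.00 = 74.06
Total: 566.52 + 48.74 + 303.84 + 74.06 = 993.16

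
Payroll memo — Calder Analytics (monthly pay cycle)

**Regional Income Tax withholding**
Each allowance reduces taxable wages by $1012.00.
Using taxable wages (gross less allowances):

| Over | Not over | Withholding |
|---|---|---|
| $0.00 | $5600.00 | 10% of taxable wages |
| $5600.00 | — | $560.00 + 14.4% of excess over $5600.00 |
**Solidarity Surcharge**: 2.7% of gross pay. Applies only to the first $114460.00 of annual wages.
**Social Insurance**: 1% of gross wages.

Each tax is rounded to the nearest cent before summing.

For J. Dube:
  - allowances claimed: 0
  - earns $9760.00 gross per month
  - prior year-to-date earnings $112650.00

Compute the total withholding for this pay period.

Regional Income Tax: taxable = $9760.00
  $560.00 + 14.4% × ($9760.00 − $5600.00) = $560.00 + 14.4% × $4160.00 = $1159.04
Solidarity Surcharge: cap $114460.00 − YTD $112650.00 = $1810.00 subject; 2.7% × $1810.00 = $48.87
Social Insurance: 1% × $9760.00 = $97.60
Total: $1159.04 + $48.87 + $97.60 = $1305.51

$1305.51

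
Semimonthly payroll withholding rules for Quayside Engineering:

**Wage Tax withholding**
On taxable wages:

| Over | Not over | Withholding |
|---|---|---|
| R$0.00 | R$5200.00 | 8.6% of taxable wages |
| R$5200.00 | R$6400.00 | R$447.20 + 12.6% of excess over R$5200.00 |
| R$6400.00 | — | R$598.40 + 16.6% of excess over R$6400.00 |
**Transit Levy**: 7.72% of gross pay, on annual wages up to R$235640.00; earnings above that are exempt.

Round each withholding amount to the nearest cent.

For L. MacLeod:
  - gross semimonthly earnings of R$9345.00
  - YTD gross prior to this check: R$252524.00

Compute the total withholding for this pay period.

Wage Tax: taxable = R$9345.00
  R$598.40 + 16.6% × (R$9345.00 − R$6400.00) = R$598.40 + 16.6% × R$2945.00 = R$1087.27
Transit Levy: YTD R$252524.00 ≥ cap R$235640.00 → R$0.00
Total: R$1087.27 + R$0.00 = R$1087.27

R$1087.27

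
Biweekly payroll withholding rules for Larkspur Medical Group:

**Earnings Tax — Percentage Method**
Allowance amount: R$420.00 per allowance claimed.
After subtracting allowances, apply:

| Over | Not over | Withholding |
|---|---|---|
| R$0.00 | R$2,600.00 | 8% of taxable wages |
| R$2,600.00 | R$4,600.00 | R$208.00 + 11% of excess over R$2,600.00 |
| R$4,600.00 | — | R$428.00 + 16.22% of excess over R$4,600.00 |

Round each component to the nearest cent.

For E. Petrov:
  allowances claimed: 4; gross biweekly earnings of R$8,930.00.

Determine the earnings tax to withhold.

Earnings Tax: taxable = R$8,930.00 − 4×R$420.00 = R$7,250.00
  R$428.00 + 16.22% × (R$7,250.00 − R$4,600.00) = R$428.00 + 16.22% × R$2,650.00 = R$857.83

R$857.83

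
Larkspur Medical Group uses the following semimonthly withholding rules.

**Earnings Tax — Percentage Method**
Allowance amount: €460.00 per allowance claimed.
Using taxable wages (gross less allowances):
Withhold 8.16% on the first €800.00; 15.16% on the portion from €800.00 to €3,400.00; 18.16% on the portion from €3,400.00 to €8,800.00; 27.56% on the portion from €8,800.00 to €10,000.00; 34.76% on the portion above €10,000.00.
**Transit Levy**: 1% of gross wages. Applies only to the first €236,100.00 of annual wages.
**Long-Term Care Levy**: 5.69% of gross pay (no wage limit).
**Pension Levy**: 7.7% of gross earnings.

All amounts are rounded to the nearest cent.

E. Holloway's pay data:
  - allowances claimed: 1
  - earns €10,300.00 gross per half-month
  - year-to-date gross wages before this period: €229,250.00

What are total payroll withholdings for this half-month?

Earnings Tax: taxable = €10,300.00 − 1×€460.00 = €9,840.00
  €1,440.08 + 27.56% × (€9,840.00 − €8,800.00) = €1,440.08 + 27.56% × €1,040.00 = €1,726.70
Transit Levy: cap €236,100.00 − YTD €229,250.00 = €6,850.00 subject; 1% × €6,850.00 = €68.50
Long-Term Care Levy: 5.69% × €10,300.00 = €586.07
Pension Levy: 7.7% × €10,300.00 = €793.10
Total: €1,726.70 + €68.50 + €586.07 + €793.10 = €3,174.37

€3,174.37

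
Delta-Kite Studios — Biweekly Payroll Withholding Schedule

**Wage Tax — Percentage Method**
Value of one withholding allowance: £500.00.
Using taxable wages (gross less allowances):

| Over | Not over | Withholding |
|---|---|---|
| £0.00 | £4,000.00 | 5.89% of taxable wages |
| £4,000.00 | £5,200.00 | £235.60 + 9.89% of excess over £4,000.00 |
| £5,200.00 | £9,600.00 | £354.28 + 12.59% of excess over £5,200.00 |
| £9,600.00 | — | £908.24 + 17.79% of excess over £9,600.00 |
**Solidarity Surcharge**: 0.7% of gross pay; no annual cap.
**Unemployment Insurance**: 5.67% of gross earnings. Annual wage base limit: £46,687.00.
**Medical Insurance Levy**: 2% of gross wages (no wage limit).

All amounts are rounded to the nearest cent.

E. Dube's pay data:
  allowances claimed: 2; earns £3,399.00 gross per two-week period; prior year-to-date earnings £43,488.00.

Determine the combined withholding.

£414.45

Wage Tax: taxable = £3,399.00 − 2×£500.00 = £2,399.00
  5.89% × £2,399.00 = £141.30
Solidarity Surcharge: 0.7% × £3,399.00 = £23.79
Unemployment Insurance: cap £46,687.00 − YTD £43,488.00 = £3,199.00 subject; 5.67% × £3,199.00 = £181.38
Medical Insurance Levy: 2% × £3,399.00 = £67.98
Total: £141.30 + £23.79 + £181.38 + £67.98 = £414.45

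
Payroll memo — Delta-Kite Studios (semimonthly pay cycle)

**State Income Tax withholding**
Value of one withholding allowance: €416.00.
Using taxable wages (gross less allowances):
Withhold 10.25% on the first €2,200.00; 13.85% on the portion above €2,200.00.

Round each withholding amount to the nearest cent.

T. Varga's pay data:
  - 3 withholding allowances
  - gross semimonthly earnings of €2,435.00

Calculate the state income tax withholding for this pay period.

€121.67

State Income Tax: taxable = €2,435.00 − 3×€416.00 = €1,187.00
  10.25% × €1,187.00 = €121.67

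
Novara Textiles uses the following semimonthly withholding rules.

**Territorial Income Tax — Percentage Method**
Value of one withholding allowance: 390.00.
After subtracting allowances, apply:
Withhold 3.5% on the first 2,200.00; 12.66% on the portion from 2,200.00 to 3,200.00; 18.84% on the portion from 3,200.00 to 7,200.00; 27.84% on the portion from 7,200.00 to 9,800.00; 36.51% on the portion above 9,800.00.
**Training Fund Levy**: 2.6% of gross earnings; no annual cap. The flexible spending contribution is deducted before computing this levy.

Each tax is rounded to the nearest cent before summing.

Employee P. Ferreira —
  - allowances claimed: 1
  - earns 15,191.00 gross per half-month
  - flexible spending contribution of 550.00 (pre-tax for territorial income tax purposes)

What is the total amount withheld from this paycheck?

Territorial Income Tax: taxable = 15,191.00 − 550.00 − 1×390.00 = 14,251.00
  1,681.04 + 36.51% × (14,251.00 − 9,800.00) = 1,681.04 + 36.51% × 4,451.00 = 3,306.10
Training Fund Levy: 2.6% × 14,641.00 = 380.67
Total: 3,306.10 + 380.67 = 3,686.77

3,686.77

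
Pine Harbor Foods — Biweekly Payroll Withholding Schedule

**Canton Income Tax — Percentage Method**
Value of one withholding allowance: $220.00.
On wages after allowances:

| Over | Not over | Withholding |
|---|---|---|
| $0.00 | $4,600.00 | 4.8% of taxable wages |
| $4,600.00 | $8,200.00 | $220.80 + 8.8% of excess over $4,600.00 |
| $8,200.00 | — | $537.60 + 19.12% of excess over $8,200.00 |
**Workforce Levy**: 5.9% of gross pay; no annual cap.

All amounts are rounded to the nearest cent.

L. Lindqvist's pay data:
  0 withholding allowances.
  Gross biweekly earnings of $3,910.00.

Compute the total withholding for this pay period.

Canton Income Tax: taxable = $3,910.00
  4.8% × $3,910.00 = $187.68
Workforce Levy: 5.9% × $3,910.00 = $230.69
Total: $187.68 + $230.69 = $418.37

$418.37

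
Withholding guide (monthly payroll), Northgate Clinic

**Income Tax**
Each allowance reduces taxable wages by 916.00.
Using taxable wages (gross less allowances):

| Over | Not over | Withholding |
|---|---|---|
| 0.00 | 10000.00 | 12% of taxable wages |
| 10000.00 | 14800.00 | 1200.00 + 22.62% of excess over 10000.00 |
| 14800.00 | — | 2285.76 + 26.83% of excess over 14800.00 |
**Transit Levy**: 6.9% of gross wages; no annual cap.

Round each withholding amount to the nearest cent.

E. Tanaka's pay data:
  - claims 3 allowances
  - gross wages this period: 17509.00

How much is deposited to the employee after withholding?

14023.94

Income Tax: taxable = 17509.00 − 3×916.00 = 14761.00
  1200.00 + 22.62% × (14761.00 − 10000.00) = 1200.00 + 22.62% × 4761.00 = 2276.94
Transit Levy: 6.9% × 17509.00 = 1208.12
Total withheld: 2276.94 + 1208.12 = 3485.06
Net pay: 17509.00 − 3485.06 = 14023.94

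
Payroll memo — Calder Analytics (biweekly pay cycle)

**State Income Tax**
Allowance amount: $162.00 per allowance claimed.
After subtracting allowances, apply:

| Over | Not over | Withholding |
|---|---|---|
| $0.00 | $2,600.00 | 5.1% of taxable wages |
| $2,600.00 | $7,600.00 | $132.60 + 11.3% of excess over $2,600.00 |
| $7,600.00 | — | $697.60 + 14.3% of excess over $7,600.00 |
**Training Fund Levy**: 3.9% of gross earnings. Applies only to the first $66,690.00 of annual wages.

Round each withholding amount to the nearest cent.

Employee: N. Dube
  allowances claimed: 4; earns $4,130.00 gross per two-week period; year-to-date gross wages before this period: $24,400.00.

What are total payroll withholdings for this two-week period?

$393.34

State Income Tax: taxable = $4,130.00 − 4×$162.00 = $3,482.00
  $132.60 + 11.3% × ($3,482.00 − $2,600.00) = $132.60 + 11.3% × $882.00 = $232.27
Training Fund Levy: 3.9% × $4,130.00 = $161.07
Total: $232.27 + $161.07 = $393.34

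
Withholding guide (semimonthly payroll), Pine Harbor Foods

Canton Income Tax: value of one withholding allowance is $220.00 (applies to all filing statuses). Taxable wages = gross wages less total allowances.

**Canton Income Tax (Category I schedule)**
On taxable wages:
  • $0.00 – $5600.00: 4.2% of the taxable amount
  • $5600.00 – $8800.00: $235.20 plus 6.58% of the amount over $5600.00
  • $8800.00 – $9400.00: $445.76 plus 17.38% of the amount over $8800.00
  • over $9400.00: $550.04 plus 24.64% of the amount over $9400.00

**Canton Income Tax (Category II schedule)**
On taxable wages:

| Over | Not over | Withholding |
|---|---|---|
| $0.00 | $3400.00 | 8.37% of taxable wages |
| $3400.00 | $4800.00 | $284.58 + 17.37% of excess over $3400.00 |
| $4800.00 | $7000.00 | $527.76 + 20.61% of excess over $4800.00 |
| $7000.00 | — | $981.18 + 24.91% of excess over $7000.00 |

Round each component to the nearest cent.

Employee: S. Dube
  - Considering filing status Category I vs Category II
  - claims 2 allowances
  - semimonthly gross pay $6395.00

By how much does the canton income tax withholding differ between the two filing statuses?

Canton Income Tax (Category I): taxable = $6395.00 − 2×$220.00 = $5955.00
  $235.20 + 6.58% × ($5955.00 − $5600.00) = $235.20 + 6.58% × $355.00 = $258.56
Canton Income Tax (Category II): taxable = $6395.00 − 2×$220.00 = $5955.00
  $527.76 + 20.61% × ($5955.00 − $4800.00) = $527.76 + 20.61% × $1155.00 = $765.81
Difference: |$258.56 − $765.81| = $507.25 (higher under Category II)

$507.25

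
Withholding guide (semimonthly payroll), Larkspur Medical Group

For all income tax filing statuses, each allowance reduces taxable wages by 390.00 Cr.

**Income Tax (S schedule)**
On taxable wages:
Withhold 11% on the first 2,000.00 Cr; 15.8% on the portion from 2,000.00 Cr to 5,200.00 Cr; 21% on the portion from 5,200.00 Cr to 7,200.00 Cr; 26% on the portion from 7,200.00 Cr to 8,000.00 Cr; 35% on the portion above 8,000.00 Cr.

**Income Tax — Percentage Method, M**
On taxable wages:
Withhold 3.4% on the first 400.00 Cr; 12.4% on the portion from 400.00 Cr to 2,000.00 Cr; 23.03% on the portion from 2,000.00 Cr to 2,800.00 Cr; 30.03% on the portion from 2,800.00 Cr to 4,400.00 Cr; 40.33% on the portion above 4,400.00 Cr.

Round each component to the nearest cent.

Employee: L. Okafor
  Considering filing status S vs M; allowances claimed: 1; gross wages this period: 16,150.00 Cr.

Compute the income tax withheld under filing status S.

4,069.60 Cr

Income Tax (S): taxable = 16,150.00 Cr − 1×390.00 Cr = 15,760.00 Cr
  1,353.60 Cr + 35% × (15,760.00 Cr − 8,000.00 Cr) = 1,353.60 Cr + 35% × 7,760.00 Cr = 4,069.60 Cr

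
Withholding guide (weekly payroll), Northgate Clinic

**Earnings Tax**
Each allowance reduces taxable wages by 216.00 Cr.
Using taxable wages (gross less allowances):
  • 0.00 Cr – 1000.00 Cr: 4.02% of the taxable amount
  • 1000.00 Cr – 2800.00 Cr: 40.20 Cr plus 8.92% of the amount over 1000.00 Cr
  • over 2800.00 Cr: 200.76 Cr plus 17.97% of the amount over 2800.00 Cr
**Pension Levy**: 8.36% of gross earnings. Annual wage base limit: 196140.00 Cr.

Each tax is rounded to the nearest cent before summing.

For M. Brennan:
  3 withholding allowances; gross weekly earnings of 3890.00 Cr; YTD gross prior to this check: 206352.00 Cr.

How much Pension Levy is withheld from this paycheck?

0.00 Cr

Pension Levy: YTD 206352.00 Cr ≥ cap 196140.00 Cr → 0.00 Cr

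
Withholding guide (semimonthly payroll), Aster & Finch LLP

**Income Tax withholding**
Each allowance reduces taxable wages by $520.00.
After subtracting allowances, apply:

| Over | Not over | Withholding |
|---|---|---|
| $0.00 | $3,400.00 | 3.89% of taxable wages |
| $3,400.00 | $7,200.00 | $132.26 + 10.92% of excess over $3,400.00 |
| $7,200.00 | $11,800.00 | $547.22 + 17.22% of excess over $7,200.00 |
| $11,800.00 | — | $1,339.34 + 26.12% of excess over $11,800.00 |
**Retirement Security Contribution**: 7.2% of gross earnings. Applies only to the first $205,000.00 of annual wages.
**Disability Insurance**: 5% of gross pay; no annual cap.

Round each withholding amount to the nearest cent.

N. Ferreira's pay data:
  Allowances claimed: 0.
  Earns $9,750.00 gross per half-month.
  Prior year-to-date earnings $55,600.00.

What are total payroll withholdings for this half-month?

Income Tax: taxable = $9,750.00
  $547.22 + 17.22% × ($9,750.00 − $7,200.00) = $547.22 + 17.22% × $2,550.00 = $986.33
Retirement Security Contribution: 7.2% × $9,750.00 = $702.00
Disability Insurance: 5% × $9,750.00 = $487.50
Total: $986.33 + $702.00 + $487.50 = $2,175.83

$2,175.83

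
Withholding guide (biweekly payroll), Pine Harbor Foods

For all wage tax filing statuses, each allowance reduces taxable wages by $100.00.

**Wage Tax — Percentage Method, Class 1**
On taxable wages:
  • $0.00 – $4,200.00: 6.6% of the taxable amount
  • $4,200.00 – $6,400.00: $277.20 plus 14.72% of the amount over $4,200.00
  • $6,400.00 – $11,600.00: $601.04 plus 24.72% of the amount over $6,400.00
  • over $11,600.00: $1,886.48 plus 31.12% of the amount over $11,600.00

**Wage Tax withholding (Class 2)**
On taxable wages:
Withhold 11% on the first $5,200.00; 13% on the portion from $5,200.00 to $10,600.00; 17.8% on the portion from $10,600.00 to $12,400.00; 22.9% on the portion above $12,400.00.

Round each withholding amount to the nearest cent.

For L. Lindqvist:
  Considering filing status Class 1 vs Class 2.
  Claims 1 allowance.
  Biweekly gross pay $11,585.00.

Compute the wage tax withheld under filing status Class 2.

Wage Tax (Class 2): taxable = $11,585.00 − 1×$100.00 = $11,485.00
  $1,274.00 + 17.8% × ($11,485.00 − $10,600.00) = $1,274.00 + 17.8% × $885.00 = $1,431.53

$1,431.53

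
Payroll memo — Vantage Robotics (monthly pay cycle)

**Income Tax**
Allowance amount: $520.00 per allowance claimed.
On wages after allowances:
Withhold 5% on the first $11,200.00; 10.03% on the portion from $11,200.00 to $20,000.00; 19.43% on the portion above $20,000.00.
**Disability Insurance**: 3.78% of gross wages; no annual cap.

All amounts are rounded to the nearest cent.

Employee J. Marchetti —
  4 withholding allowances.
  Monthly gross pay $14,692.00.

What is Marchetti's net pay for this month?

Income Tax: taxable = $14,692.00 − 4×$520.00 = $12,612.00
  $560.00 + 10.03% × ($12,612.00 − $11,200.00) = $560.00 + 10.03% × $1,412.00 = $701.62
Disability Insurance: 3.78% × $14,692.00 = $555.36
Total withheld: $701.62 + $555.36 = $1,256.98
Net pay: $14,692.00 − $1,256.98 = $13,435.02

$13,435.02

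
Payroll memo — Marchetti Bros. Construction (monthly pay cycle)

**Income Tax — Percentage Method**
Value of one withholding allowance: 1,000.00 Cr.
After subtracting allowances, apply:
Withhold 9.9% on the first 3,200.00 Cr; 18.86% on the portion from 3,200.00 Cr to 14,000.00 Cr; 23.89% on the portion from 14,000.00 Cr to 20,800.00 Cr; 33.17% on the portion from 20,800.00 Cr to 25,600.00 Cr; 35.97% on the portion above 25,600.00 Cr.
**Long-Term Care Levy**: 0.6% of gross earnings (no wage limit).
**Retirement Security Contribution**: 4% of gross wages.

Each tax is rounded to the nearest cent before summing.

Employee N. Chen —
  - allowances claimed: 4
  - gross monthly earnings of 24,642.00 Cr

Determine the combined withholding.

Income Tax: taxable = 24,642.00 Cr − 4×1,000.00 Cr = 20,642.00 Cr
  2,353.68 Cr + 23.89% × (20,642.00 Cr − 14,000.00 Cr) = 2,353.68 Cr + 23.89% × 6,642.00 Cr = 3,940.45 Cr
Long-Term Care Levy: 0.6% × 24,642.00 Cr = 147.85 Cr
Retirement Security Contribution: 4% × 24,642.00 Cr = 985.68 Cr
Total: 3,940.45 Cr + 147.85 Cr + 985.68 Cr = 5,073.98 Cr

5,073.98 Cr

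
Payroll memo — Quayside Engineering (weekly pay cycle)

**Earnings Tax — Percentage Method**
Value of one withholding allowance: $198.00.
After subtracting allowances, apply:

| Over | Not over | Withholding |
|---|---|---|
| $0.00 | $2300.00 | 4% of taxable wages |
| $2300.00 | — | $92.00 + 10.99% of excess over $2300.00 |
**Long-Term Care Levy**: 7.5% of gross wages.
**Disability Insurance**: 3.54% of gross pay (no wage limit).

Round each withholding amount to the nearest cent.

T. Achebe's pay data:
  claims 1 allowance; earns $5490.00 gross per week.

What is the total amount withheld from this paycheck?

$1026.92

Earnings Tax: taxable = $5490.00 − 1×$198.00 = $5292.00
  $92.00 + 10.99% × ($5292.00 − $2300.00) = $92.00 + 10.99% × $2992.00 = $420.82
Long-Term Care Levy: 7.5% × $5490.00 = $411.75
Disability Insurance: 3.54% × $5490.00 = $194.35
Total: $420.82 + $411.75 + $194.35 = $1026.92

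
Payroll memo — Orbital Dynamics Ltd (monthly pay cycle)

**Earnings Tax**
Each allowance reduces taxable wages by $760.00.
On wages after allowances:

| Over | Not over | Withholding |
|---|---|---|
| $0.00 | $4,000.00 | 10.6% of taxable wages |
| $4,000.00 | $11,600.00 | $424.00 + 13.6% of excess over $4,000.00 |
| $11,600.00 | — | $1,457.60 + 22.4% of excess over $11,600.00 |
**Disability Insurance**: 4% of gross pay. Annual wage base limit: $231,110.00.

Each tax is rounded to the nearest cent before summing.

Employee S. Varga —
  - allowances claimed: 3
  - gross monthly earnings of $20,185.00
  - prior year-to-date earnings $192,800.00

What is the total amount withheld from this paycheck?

$3,677.32

Earnings Tax: taxable = $20,185.00 − 3×$760.00 = $17,905.00
  $1,457.60 + 22.4% × ($17,905.00 − $11,600.00) = $1,457.60 + 22.4% × $6,305.00 = $2,869.92
Disability Insurance: 4% × $20,185.00 = $807.40
Total: $2,869.92 + $807.40 = $3,677.32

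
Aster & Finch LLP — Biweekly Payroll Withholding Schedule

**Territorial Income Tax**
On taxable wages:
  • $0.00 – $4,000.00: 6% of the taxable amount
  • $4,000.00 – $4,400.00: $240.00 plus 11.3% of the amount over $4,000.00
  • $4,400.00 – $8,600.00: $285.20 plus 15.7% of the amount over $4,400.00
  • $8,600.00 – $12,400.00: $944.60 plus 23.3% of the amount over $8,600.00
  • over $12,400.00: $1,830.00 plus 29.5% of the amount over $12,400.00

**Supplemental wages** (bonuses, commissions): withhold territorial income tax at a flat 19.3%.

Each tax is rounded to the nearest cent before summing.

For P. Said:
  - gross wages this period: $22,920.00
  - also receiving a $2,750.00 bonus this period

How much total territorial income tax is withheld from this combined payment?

Territorial Income Tax: taxable = $22,920.00
  $1,830.00 + 29.5% × ($22,920.00 − $12,400.00) = $1,830.00 + 29.5% × $10,520.00 = $4,933.40
Supplemental (19.3% flat on bonus): 19.3% × $2,750.00 = $530.75
Total territorial income tax: $4,933.40 + $530.75 = $5,464.15

$5,464.15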